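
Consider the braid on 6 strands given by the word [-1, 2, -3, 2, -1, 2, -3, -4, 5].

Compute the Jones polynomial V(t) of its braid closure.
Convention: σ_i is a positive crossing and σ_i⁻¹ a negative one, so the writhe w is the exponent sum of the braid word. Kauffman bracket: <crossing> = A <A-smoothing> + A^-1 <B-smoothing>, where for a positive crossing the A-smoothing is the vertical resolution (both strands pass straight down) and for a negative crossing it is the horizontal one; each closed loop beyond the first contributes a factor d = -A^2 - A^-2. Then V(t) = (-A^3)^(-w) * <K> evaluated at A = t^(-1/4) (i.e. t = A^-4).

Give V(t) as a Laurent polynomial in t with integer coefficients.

-t^3 + 3*t^2 - 3*t + 4 - 4*t^-1 + 3*t^-2 - 2*t^-3 + t^-4

Derivation:
The presented braid s1^-1 s2 s3^-1 s2 s1^-1 s2 s3^-1 s4^-1 s5 on 6 strands reduces by inverse Markov moves (closure unchanged at each step):
  Destabilize: the word has the form β·s5 where s5 occurs only as the final letter (β ∈ B_5); drop it and the last strand → 5 strands.
  Destabilize: the word has the form β·s4^-1 where s4^-1 occurs only as the final letter (β ∈ B_4); drop it and the last strand → 4 strands.
Reduced to β = s1^-1 s2 s3^-1 s2 s1^-1 s2 s3^-1 on 4 strands, 7 crossings.
Compute on β:
Braid: s1^-1 s2 s3^-1 s2 s1^-1 s2 s3^-1 on 4 strands, 7 crossings.
Writhe w = (#positive) - (#negative) = 3 - 4 = -1.
State-sum expansion of <K>. There are 2^7 = 128 states.
Each crossing splits two ways (0=vertical, 1=horizontal). The state's weight is A^(#A-smoothings - #B-smoothings) * d^(loops - 1).
Tabulate the states by total A-exponent and number of loops L (A-exp: L × count):
  A^7: L=4 ×1
  A^5: L=3 ×7
  A^3: L=2 ×19, L=4 ×2
  A^1: L=1 ×21, L=3 ×14
  A^-1: L=2 ×32, L=4 ×3
  A^-3: L=3 ×21
  A^-5: L=4 ×7
  A^-7: L=5 ×1
Each group contributes A^e * Σ count * d^(L-1):
Powers of d = -A^2 - A^-2: d^2 = A^4 + 2 + A^-4; d^3 = -A^6 - 3*A^2 - 3*A^-2 - A^-6; d^4 = A^8 + 4*A^4 + 6 + 4*A^-4 + A^-8.
  A^7 * (d^3) = -A^13 - 3*A^9 - 3*A^5 - A
  A^5 * (7*d^2) = 7*A^9 + 14*A^5 + 7*A
  A^3 * (19*d + 2*d^3) = -2*A^9 - 25*A^5 - 25*A - 2*A^-3
  A^1 * (21 + 14*d^2) = 14*A^5 + 49*A + 14*A^-3
  A^-1 * (32*d + 3*d^3) = -3*A^5 - 41*A - 41*A^-3 - 3*A^-7
  A^-3 * (21*d^2) = 21*A + 42*A^-3 + 21*A^-7
  A^-5 * (7*d^3) = -7*A - 21*A^-3 - 21*A^-7 - 7*A^-11
  A^-7 * (d^4) = A + 4*A^-3 + 6*A^-7 + 4*A^-11 + A^-15
Summing the groups: <K> = -A^13 + 2*A^9 - 3*A^5 + 4*A - 4*A^-3 + 3*A^-7 - 3*A^-11 + A^-15
Normalise by the writhe: (-A^3)^(-w) = (-A^3)^(1) = -A^3, so f(A) = -A^3 * <K> = A^16 - 2*A^12 + 3*A^8 - 4*A^4 + 4 - 3*A^-4 + 3*A^-8 - A^-12.
Substitute A = t^(-1/4), i.e. A^e → t^(-e/4): V(t) = -t^3 + 3*t^2 - 3*t + 4 - 4*t^-1 + 3*t^-2 - 2*t^-3 + t^-4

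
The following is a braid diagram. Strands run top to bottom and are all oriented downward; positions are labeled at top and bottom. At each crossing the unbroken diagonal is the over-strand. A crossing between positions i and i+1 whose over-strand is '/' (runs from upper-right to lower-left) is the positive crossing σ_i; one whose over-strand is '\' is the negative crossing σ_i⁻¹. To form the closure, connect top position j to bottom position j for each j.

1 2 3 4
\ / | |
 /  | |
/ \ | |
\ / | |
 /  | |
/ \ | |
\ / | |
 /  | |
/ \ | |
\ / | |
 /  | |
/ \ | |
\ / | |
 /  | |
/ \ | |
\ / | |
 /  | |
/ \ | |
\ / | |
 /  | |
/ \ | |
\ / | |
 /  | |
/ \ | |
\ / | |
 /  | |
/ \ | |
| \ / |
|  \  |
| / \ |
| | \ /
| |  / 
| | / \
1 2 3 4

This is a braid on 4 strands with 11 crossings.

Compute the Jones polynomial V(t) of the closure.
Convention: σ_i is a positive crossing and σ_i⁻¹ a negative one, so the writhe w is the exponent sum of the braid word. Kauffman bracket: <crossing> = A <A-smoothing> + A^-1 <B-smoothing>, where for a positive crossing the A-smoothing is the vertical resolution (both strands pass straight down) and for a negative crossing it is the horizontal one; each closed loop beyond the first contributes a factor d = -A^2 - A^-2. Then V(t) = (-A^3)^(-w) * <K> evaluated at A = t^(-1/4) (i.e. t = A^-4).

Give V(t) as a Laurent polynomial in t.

Reading the diagram top to bottom ('/'-over between positions i,i+1 = s_i, '\'-over = s_i^-1): braid word = s1 s1 s1 s1 s1 s1 s1 s1 s1 s2^-1 s3.
The presented braid s1 s1 s1 s1 s1 s1 s1 s1 s1 s2^-1 s3 on 4 strands reduces by inverse Markov moves (closure unchanged at each step):
  Destabilize: the word has the form β·s3 where s3 occurs only as the final letter (β ∈ B_3); drop it and the last strand → 3 strands.
  Destabilize: the word has the form β·s2^-1 where s2^-1 occurs only as the final letter (β ∈ B_2); drop it and the last strand → 2 strands.
Reduced to β = s1 s1 s1 s1 s1 s1 s1 s1 s1 on 2 strands, 9 crossings.
Compute on β:
Braid: s1 s1 s1 s1 s1 s1 s1 s1 s1 on 2 strands, 9 crossings.
Writhe w = (#positive) - (#negative) = 9 - 0 = 9.
Enumerate smoothing states for the bracket polynomial. There are 2^9 = 512 states.
Smooth each crossing (0=||, 1=⌣⌢); contribution A^(Σ sign_k(1-2s_k)) * d^(L-1).
Tabulate the states by total A-exponent and number of loops L (A-exp: L × count):
  A^9: L=2 ×1
  A^7: L=1 ×9
  A^5: L=2 ×36
  A^3: L=3 ×84
  A^1: L=4 ×126
  A^-1: L=5 ×126
  A^-3: L=6 ×84
  A^-5: L=7 ×36
  A^-7: L=8 ×9
  A^-9: L=9 ×1
Each group contributes A^e * Σ count * d^(L-1):
Powers of d = -A^2 - A^-2: d^2 = A^4 + 2 + A^-4; d^3 = -A^6 - 3*A^2 - 3*A^-2 - A^-6; d^4 = A^8 + 4*A^4 + 6 + 4*A^-4 + A^-8; d^5 = -A^10 - 5*A^6 - 10*A^2 - 10*A^-2 - 5*A^-6 - A^-10; d^6 = A^12 + 6*A^8 + 15*A^4 + 20 + 15*A^-4 + 6*A^-8 + A^-12; d^7 = -A^14 - 7*A^10 - 21*A^6 - 35*A^2 - 35*A^-2 - 21*A^-6 - 7*A^-10 - A^-14; d^8 = A^16 + 8*A^12 + 28*A^8 + 56*A^4 + 70 + 56*A^-4 + 28*A^-8 + 8*A^-12 + A^-16.
  A^9 * (d) = -A^11 - A^7
  A^7 * (9) = 9*A^7
  A^5 * (36*d) = -36*A^7 - 36*A^3
  A^3 * (84*d^2) = 84*A^7 + 168*A^3 + 84*A^-1
  A^1 * (126*d^3) = -126*A^7 - 378*A^3 - 378*A^-1 - 126*A^-5
  A^-1 * (126*d^4) = 126*A^7 + 504*A^3 + 756*A^-1 + 504*A^-5 + 126*A^-9
  A^-3 * (84*d^5) = -84*A^7 - 420*A^3 - 840*A^-1 - 840*A^-5 - 420*A^-9 - 84*A^-13
  A^-5 * (36*d^6) = 36*A^7 + 216*A^3 + 540*A^-1 + 720*A^-5 + 540*A^-9 + 216*A^-13 + 36*A^-17
  A^-7 * (9*d^7) = -9*A^7 - 63*A^3 - 189*A^-1 - 315*A^-5 - 315*A^-9 - 189*A^-13 - 63*A^-17 - 9*A^-21
  A^-9 * (d^8) = A^7 + 8*A^3 + 28*A^-1 + 56*A^-5 + 70*A^-9 + 56*A^-13 + 28*A^-17 + 8*A^-21 + A^-25
Summing the groups: <K> = -A^11 - A^3 + A^-1 - A^-5 + A^-9 - A^-13 + A^-17 - A^-21 + A^-25
Normalise by the writhe: (-A^3)^(-w) = (-A^3)^(-9) = -A^-27, so f(A) = -A^-27 * <K> = A^-16 + A^-24 - A^-28 + A^-32 - A^-36 + A^-40 - A^-44 + A^-48 - A^-52.
Substitute A = t^(-1/4), i.e. A^e → t^(-e/4): V(t) = -t^13 + t^12 - t^11 + t^10 - t^9 + t^8 - t^7 + t^6 + t^4

Answer: -t^13 + t^12 - t^11 + t^10 - t^9 + t^8 - t^7 + t^6 + t^4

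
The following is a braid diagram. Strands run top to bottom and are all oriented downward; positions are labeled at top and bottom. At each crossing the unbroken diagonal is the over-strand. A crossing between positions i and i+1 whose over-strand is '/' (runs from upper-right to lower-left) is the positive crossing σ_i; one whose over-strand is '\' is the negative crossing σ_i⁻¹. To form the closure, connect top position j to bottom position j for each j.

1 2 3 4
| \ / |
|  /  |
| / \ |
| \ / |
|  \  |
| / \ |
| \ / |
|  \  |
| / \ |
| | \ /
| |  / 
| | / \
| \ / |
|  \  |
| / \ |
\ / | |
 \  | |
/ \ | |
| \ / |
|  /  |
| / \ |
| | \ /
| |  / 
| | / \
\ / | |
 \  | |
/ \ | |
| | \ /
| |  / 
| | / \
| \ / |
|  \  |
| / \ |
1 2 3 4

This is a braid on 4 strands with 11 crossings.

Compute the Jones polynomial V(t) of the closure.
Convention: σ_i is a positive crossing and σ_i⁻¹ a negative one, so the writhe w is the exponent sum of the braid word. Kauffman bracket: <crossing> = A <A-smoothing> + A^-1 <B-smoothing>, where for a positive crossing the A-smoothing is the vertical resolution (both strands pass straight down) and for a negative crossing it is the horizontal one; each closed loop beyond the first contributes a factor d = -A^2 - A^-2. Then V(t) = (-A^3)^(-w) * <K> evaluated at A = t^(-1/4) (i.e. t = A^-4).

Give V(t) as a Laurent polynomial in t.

Reading the diagram top to bottom ('/'-over between positions i,i+1 = s_i, '\'-over = s_i^-1): braid word = s2 s2^-1 s2^-1 s3 s2^-1 s1^-1 s2 s3 s1^-1 s3 s2^-1.
The presented braid s2 s2^-1 s2^-1 s3 s2^-1 s1^-1 s2 s3 s1^-1 s3 s2^-1 on 4 strands reduces by inverse Markov moves (closure unchanged at each step):
  Deconjugate: the word is γ·β·γ⁻¹ with γ = s2 (prefix) and γ⁻¹ = s2^-1 (suffix); strip both.
Reduced to β = s2^-1 s2^-1 s3 s2^-1 s1^-1 s2 s3 s1^-1 s3 on 4 strands, 9 crossings.
Compute on β:
Braid: s2^-1 s2^-1 s3 s2^-1 s1^-1 s2 s3 s1^-1 s3 on 4 strands, 9 crossings.
Writhe w = (#positive) - (#negative) = 4 - 5 = -1.
Computing the Kauffman bracket via state sum. There are 2^9 = 512 states.
Smooth each crossing (0=||, 1=⌣⌢); contribution A^(Σ sign_k(1-2s_k)) * d^(L-1).
Tabulate the states by total A-exponent and number of loops L (A-exp: L × count):
  A^9: L=5 ×1
  A^7: L=4 ×9
  A^5: L=3 ×32, L=5 ×4
  A^3: L=2 ×55, L=4 ×28, L=6 ×1
  A^1: L=1 ×39, L=3 ×77, L=5 ×10
  A^-1: L=2 ×87, L=4 ×38, L=6 ×1
  A^-3: L=1 ×14, L=3 ×64, L=5 ×6
  A^-5: L=2 ×17, L=4 ×19
  A^-7: L=3 ×7, L=5 ×2
  A^-9: L=4 ×1
Each group contributes A^e * Σ count * d^(L-1):
Powers of d = -A^2 - A^-2: d^2 = A^4 + 2 + A^-4; d^3 = -A^6 - 3*A^2 - 3*A^-2 - A^-6; d^4 = A^8 + 4*A^4 + 6 + 4*A^-4 + A^-8; d^5 = -A^10 - 5*A^6 - 10*A^2 - 10*A^-2 - 5*A^-6 - A^-10.
  A^9 * (d^4) = A^17 + 4*A^13 + 6*A^9 + 4*A^5 + A
  A^7 * (9*d^3) = -9*A^13 - 27*A^9 - 27*A^5 - 9*A
  A^5 * (32*d^2 + 4*d^4) = 4*A^13 + 48*A^9 + 88*A^5 + 48*A + 4*A^-3
  A^3 * (55*d + 28*d^3 + d^5) = -A^13 - 33*A^9 - 149*A^5 - 149*A - 33*A^-3 - A^-7
  A^1 * (39 + 77*d^2 + 10*d^4) = 10*A^9 + 117*A^5 + 253*A + 117*A^-3 + 10*A^-7
  A^-1 * (87*d + 38*d^3 + d^5) = -A^9 - 43*A^5 - 211*A - 211*A^-3 - 43*A^-7 - A^-11
  A^-3 * (14 + 64*d^2 + 6*d^4) = 6*A^5 + 88*A + 178*A^-3 + 88*A^-7 + 6*A^-11
  A^-5 * (17*d + 19*d^3) = -19*A - 74*A^-3 - 74*A^-7 - 19*A^-11
  A^-7 * (7*d^2 + 2*d^4) = 2*A + 15*A^-3 + 26*A^-7 + 15*A^-11 + 2*A^-15
  A^-9 * (d^3) = -A^-3 - 3*A^-7 - 3*A^-11 - A^-15
Summing the groups: <K> = A^17 - 2*A^13 + 3*A^9 - 4*A^5 + 4*A - 5*A^-3 + 3*A^-7 - 2*A^-11 + A^-15
Normalise by the writhe: (-A^3)^(-w) = (-A^3)^(1) = -A^3, so f(A) = -A^3 * <K> = -A^20 + 2*A^16 - 3*A^12 + 4*A^8 - 4*A^4 + 5 - 3*A^-4 + 2*A^-8 - A^-12.
Substitute A = t^(-1/4), i.e. A^e → t^(-e/4): V(t) = -t^3 + 2*t^2 - 3*t + 5 - 4*t^-1 + 4*t^-2 - 3*t^-3 + 2*t^-4 - t^-5

Answer: -t^3 + 2*t^2 - 3*t + 5 - 4*t^-1 + 4*t^-2 - 3*t^-3 + 2*t^-4 - t^-5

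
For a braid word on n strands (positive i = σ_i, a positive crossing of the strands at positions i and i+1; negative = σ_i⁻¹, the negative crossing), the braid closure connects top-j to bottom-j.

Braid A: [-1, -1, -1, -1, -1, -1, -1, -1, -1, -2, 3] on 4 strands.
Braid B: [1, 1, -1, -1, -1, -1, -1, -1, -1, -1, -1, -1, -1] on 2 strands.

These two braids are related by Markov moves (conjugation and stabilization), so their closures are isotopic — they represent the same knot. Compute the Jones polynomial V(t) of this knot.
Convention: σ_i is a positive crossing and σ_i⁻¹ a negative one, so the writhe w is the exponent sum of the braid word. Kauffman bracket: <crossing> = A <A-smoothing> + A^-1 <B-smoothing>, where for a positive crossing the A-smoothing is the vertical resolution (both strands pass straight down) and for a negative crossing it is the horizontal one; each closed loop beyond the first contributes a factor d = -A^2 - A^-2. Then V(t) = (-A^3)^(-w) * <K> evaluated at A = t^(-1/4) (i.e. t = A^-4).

Markov-equivalent braids have isotopic closures, hence identical knot invariants. Strip the Markov moves from each word to reach a common short braid β, then compute V(t) once on β.
Braid A: s1^-1 s1^-1 s1^-1 s1^-1 s1^-1 s1^-1 s1^-1 s1^-1 s1^-1 s2^-1 s3 on 4 strands reduces by inverse Markov moves (closure unchanged at each step):
  Destabilize: the word has the form β·s3 where s3 occurs only as the final letter (β ∈ B_3); drop it and the last strand → 3 strands.
  Destabilize: the word has the form β·s2^-1 where s2^-1 occurs only as the final letter (β ∈ B_2); drop it and the last strand → 2 strands.
Reduced to β = s1^-1 s1^-1 s1^-1 s1^-1 s1^-1 s1^-1 s1^-1 s1^-1 s1^-1 on 2 strands, 9 crossings.
Braid B: s1 s1 s1^-1 s1^-1 s1^-1 s1^-1 s1^-1 s1^-1 s1^-1 s1^-1 s1^-1 s1^-1 s1^-1 on 2 strands reduces by inverse Markov moves (closure unchanged at each step):
  Deconjugate: the word is γ·β·γ⁻¹ with γ = s1 s1 (prefix) and γ⁻¹ = s1^-1 s1^-1 (suffix); strip both.
Reduced to β = s1^-1 s1^-1 s1^-1 s1^-1 s1^-1 s1^-1 s1^-1 s1^-1 s1^-1 on 2 strands, 9 crossings.
Both give the same β = s1^-1 s1^-1 s1^-1 s1^-1 s1^-1 s1^-1 s1^-1 s1^-1 s1^-1 on 2 strands, so one state sum suffices:
Braid: s1^-1 s1^-1 s1^-1 s1^-1 s1^-1 s1^-1 s1^-1 s1^-1 s1^-1 on 2 strands, 9 crossings.
Writhe w = (#positive) - (#negative) = 0 - 9 = -9.
Computing the Kauffman bracket via state sum. There are 2^9 = 512 states.
For each crossing: s=0 is the vertical smoothing, s=1 horizontal. Crossing k contributes A^(sign_k * (1 - 2*s_k)); loop factor d = -A^2 - A^-2.
Tabulate the states by total A-exponent and number of loops L (A-exp: L × count):
  A^9: L=9 ×1
  A^7: L=8 ×9
  A^5: L=7 ×36
  A^3: L=6 ×84
  A^1: L=5 ×126
  A^-1: L=4 ×126
  A^-3: L=3 ×84
  A^-5: L=2 ×36
  A^-7: L=1 ×9
  A^-9: L=2 ×1
Each group contributes A^e * Σ count * d^(L-1):
Powers of d = -A^2 - A^-2: d^2 = A^4 + 2 + A^-4; d^3 = -A^6 - 3*A^2 - 3*A^-2 - A^-6; d^4 = A^8 + 4*A^4 + 6 + 4*A^-4 + A^-8; d^5 = -A^10 - 5*A^6 - 10*A^2 - 10*A^-2 - 5*A^-6 - A^-10; d^6 = A^12 + 6*A^8 + 15*A^4 + 20 + 15*A^-4 + 6*A^-8 + A^-12; d^7 = -A^14 - 7*A^10 - 21*A^6 - 35*A^2 - 35*A^-2 - 21*A^-6 - 7*A^-10 - A^-14; d^8 = A^16 + 8*A^12 + 28*A^8 + 56*A^4 + 70 + 56*A^-4 + 28*A^-8 + 8*A^-12 + A^-16.
  A^9 * (d^8) = A^25 + 8*A^21 + 28*A^17 + 56*A^13 + 70*A^9 + 56*A^5 + 28*A + 8*A^-3 + A^-7
  A^7 * (9*d^7) = -9*A^21 - 63*A^17 - 189*A^13 - 315*A^9 - 315*A^5 - 189*A - 63*A^-3 - 9*A^-7
  A^5 * (36*d^6) = 36*A^17 + 216*A^13 + 540*A^9 + 720*A^5 + 540*A + 216*A^-3 + 36*A^-7
  A^3 * (84*d^5) = -84*A^13 - 420*A^9 - 840*A^5 - 840*A - 420*A^-3 - 84*A^-7
  A^1 * (126*d^4) = 126*A^9 + 504*A^5 + 756*A + 504*A^-3 + 126*A^-7
  A^-1 * (126*d^3) = -126*A^5 - 378*A - 378*A^-3 - 126*A^-7
  A^-3 * (84*d^2) = 84*A + 168*A^-3 + 84*A^-7
  A^-5 * (36*d) = -36*A^-3 - 36*A^-7
  A^-7 * (9) = 9*A^-7
  A^-9 * (d) = -A^-7 - A^-11
Summing the groups: <K> = A^25 - A^21 + A^17 - A^13 + A^9 - A^5 + A - A^-3 - A^-11
Normalise by the writhe: (-A^3)^(-w) = (-A^3)^(9) = -A^27, so f(A) = -A^27 * <K> = -A^52 + A^48 - A^44 + A^40 - A^36 + A^32 - A^28 + A^24 + A^16.
Substitute A = t^(-1/4), i.e. A^e → t^(-e/4): V(t) = t^-4 + t^-6 - t^-7 + t^-8 - t^-9 + t^-10 - t^-11 + t^-12 - t^-13

Answer: t^-4 + t^-6 - t^-7 + t^-8 - t^-9 + t^-10 - t^-11 + t^-12 - t^-13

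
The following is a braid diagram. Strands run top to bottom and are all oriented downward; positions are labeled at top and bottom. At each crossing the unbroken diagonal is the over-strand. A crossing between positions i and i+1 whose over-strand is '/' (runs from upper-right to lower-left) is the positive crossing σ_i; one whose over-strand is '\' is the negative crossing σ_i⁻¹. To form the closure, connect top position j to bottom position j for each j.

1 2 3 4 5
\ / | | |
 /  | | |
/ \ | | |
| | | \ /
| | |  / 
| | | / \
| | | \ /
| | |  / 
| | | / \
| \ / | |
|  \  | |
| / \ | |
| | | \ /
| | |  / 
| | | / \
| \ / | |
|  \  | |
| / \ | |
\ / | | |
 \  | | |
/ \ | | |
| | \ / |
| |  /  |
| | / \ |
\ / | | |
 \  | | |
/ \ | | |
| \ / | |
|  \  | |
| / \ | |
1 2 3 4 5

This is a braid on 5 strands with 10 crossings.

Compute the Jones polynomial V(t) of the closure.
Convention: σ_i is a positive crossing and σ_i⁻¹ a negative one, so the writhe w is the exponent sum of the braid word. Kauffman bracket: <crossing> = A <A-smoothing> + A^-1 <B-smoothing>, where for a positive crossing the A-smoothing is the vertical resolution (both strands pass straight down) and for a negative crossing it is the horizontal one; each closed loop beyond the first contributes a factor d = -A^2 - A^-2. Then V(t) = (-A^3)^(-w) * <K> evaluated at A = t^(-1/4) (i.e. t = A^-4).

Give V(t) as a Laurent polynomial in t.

Reading the diagram top to bottom ('/'-over between positions i,i+1 = s_i, '\'-over = s_i^-1): braid word = s1 s4 s4 s2^-1 s4 s2^-1 s1^-1 s3 s1^-1 s2^-1.
Braid: s1 s4 s4 s2^-1 s4 s2^-1 s1^-1 s3 s1^-1 s2^-1 on 5 strands, 10 crossings.
Writhe w = (#positive) - (#negative) = 5 - 5 = 0.
State-sum expansion of <K>. There are 2^10 = 1024 states.
Smooth each crossing (0=||, 1=⌣⌢); contribution A^(Σ sign_k(1-2s_k)) * d^(L-1).
Tabulate the states by total A-exponent and number of loops L (A-exp: L × count):
  A^10: L=6 ×1
  A^8: L=5 ×10
  A^6: L=4 ×40, L=6 ×5
  A^4: L=3 ×80, L=5 ×39, L=7 ×1
  A^2: L=2 ×79, L=4 ×117, L=6 ×14
  A^0: L=1 ×30, L=3 ×158, L=5 ×62, L=7 ×2
  A^-2: L=2 ×84, L=4 ×111, L=6 ×15
  A^-4: L=1 ×9, L=3 ×74, L=5 ×36, L=7 ×1
  A^-6: L=2 ×12, L=4 ×29, L=6 ×4
  A^-8: L=3 ×6, L=5 ×4
  A^-10: L=4 ×1
Each group contributes A^e * Σ count * d^(L-1):
Powers of d = -A^2 - A^-2: d^2 = A^4 + 2 + A^-4; d^3 = -A^6 - 3*A^2 - 3*A^-2 - A^-6; d^4 = A^8 + 4*A^4 + 6 + 4*A^-4 + A^-8; d^5 = -A^10 - 5*A^6 - 10*A^2 - 10*A^-2 - 5*A^-6 - A^-10; d^6 = A^12 + 6*A^8 + 15*A^4 + 20 + 15*A^-4 + 6*A^-8 + A^-12.
  A^10 * (d^5) = -A^20 - 5*A^16 - 10*A^12 - 10*A^8 - 5*A^4 - 1
  A^8 * (10*d^4) = 10*A^16 + 40*A^12 + 60*A^8 + 40*A^4 + 10
  A^6 * (40*d^3 + 5*d^5) = -5*A^16 - 65*A^12 - 170*A^8 - 170*A^4 - 65 - 5*A^-4
  A^4 * (80*d^2 + 39*d^4 + d^6) = A^16 + 45*A^12 + 251*A^8 + 414*A^4 + 251 + 45*A^-4 + A^-8
  A^2 * (79*d + 117*d^3 + 14*d^5) = -14*A^12 - 187*A^8 - 570*A^4 - 570 - 187*A^-4 - 14*A^-8
  A^0 * (30 + 158*d^2 + 62*d^4 + 2*d^6) = 2*A^12 + 74*A^8 + 436*A^4 + 758 + 436*A^-4 + 74*A^-8 + 2*A^-12
  A^-2 * (84*d + 111*d^3 + 15*d^5) = -15*A^8 - 186*A^4 - 567 - 567*A^-4 - 186*A^-8 - 15*A^-12
  A^-4 * (9 + 74*d^2 + 36*d^4 + d^6) = A^8 + 42*A^4 + 233 + 393*A^-4 + 233*A^-8 + 42*A^-12 + A^-16
  A^-6 * (12*d + 29*d^3 + 4*d^5) = -4*A^4 - 49 - 139*A^-4 - 139*A^-8 - 49*A^-12 - 4*A^-16
  A^-8 * (6*d^2 + 4*d^4) = 4 + 22*A^-4 + 36*A^-8 + 22*A^-12 + 4*A^-16
  A^-10 * (d^3) = -A^-4 - 3*A^-8 - 3*A^-12 - A^-16
Summing the groups: <K> = -A^20 + A^16 - 2*A^12 + 4*A^8 - 3*A^4 + 4 - 3*A^-4 + 2*A^-8 - A^-12
Normalise by the writhe: (-A^3)^(-w) = (-A^3)^(0) = 1, so f(A) = 1 * <K> = -A^20 + A^16 - 2*A^12 + 4*A^8 - 3*A^4 + 4 - 3*A^-4 + 2*A^-8 - A^-12.
Substitute A = t^(-1/4), i.e. A^e → t^(-e/4): V(t) = -t^3 + 2*t^2 - 3*t + 4 - 3*t^-1 + 4*t^-2 - 2*t^-3 + t^-4 - t^-5

Answer: -t^3 + 2*t^2 - 3*t + 4 - 3*t^-1 + 4*t^-2 - 2*t^-3 + t^-4 - t^-5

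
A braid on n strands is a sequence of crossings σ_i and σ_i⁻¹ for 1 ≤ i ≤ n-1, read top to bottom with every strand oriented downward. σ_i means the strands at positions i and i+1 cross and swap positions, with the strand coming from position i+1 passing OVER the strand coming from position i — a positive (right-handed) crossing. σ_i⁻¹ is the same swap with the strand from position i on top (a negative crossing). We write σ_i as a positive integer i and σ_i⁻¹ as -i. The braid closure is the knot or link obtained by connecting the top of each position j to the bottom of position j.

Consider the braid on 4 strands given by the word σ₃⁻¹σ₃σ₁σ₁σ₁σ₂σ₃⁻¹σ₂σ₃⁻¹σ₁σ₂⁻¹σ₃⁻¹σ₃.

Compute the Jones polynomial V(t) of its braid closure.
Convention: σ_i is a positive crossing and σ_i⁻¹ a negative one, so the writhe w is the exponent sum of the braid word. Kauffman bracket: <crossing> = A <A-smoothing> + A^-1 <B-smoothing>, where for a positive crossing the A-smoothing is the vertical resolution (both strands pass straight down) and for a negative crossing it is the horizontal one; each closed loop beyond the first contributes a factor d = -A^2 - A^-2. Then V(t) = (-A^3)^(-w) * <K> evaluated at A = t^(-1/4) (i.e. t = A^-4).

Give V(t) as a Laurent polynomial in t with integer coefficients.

The presented braid s3^-1 s3 s1 s1 s1 s2 s3^-1 s2 s3^-1 s1 s2^-1 s3^-1 s3 on 4 strands reduces by inverse Markov moves (closure unchanged at each step):
  Deconjugate: the word is γ·β·γ⁻¹ with γ = s3^-1 s3 (prefix) and γ⁻¹ = s3^-1 s3 (suffix); strip both.
Reduced to β = s1 s1 s1 s2 s3^-1 s2 s3^-1 s1 s2^-1 on 4 strands, 9 crossings.
Compute on β:
Braid: s1 s1 s1 s2 s3^-1 s2 s3^-1 s1 s2^-1 on 4 strands, 9 crossings.
Writhe w = (#positive) - (#negative) = 6 - 3 = 3.
Enumerate smoothing states for the bracket polynomial. There are 2^9 = 512 states.
Smooth each crossing (0=||, 1=⌣⌢); contribution A^(Σ sign_k(1-2s_k)) * d^(L-1).
Tabulate the states by total A-exponent and number of loops L (A-exp: L × count):
  A^9: L=3 ×1
  A^7: L=2 ×7, L=4 ×2
  A^5: L=1 ×12, L=3 ×24
  A^3: L=2 ×66, L=4 ×18
  A^1: L=1 ×35, L=3 ×84, L=5 ×7
  A^-1: L=2 ×73, L=4 ×52, L=6 ×1
  A^-3: L=3 ×68, L=5 ×16
  A^-5: L=4 ×34, L=6 ×2
  A^-7: L=5 ×9
  A^-9: L=6 ×1
Each group contributes A^e * Σ count * d^(L-1):
Powers of d = -A^2 - A^-2: d^2 = A^4 + 2 + A^-4; d^3 = -A^6 - 3*A^2 - 3*A^-2 - A^-6; d^4 = A^8 + 4*A^4 + 6 + 4*A^-4 + A^-8; d^5 = -A^10 - 5*A^6 - 10*A^2 - 10*A^-2 - 5*A^-6 - A^-10.
  A^9 * (d^2) = A^13 + 2*A^9 + A^5
  A^7 * (7*d + 2*d^3) = -2*A^13 - 13*A^9 - 13*A^5 - 2*A
  A^5 * (12 + 24*d^2) = 24*A^9 + 60*A^5 + 24*A
  A^3 * (66*d + 18*d^3) = -18*A^9 - 120*A^5 - 120*A - 18*A^-3
  A^1 * (35 + 84*d^2 + 7*d^4) = 7*A^9 + 112*A^5 + 245*A + 112*A^-3 + 7*A^-7
  A^-1 * (73*d + 52*d^3 + d^5) = -A^9 - 57*A^5 - 239*A - 239*A^-3 - 57*A^-7 - A^-11
  A^-3 * (68*d^2 + 16*d^4) = 16*A^5 + 132*A + 232*A^-3 + 132*A^-7 + 16*A^-11
  A^-5 * (34*d^3 + 2*d^5) = -2*A^5 - 44*A - 122*A^-3 - 122*A^-7 - 44*A^-11 - 2*A^-15
  A^-7 * (9*d^4) = 9*A + 36*A^-3 + 54*A^-7 + 36*A^-11 + 9*A^-15
  A^-9 * (d^5) = -A - 5*A^-3 - 10*A^-7 - 10*A^-11 - 5*A^-15 - A^-19
Summing the groups: <K> = -A^13 + A^9 - 3*A^5 + 4*A - 4*A^-3 + 4*A^-7 - 3*A^-11 + 2*A^-15 - A^-19
Normalise by the writhe: (-A^3)^(-w) = (-A^3)^(-3) = -A^-9, so f(A) = -A^-9 * <K> = A^4 - 1 + 3*A^-4 - 4*A^-8 + 4*A^-12 - 4*A^-16 + 3*A^-20 - 2*A^-24 + A^-28.
Substitute A = t^(-1/4), i.e. A^e → t^(-e/4): V(t) = t^7 - 2*t^6 + 3*t^5 - 4*t^4 + 4*t^3 - 4*t^2 + 3*t - 1 + t^-1

Answer: t^7 - 2*t^6 + 3*t^5 - 4*t^4 + 4*t^3 - 4*t^2 + 3*t - 1 + t^-1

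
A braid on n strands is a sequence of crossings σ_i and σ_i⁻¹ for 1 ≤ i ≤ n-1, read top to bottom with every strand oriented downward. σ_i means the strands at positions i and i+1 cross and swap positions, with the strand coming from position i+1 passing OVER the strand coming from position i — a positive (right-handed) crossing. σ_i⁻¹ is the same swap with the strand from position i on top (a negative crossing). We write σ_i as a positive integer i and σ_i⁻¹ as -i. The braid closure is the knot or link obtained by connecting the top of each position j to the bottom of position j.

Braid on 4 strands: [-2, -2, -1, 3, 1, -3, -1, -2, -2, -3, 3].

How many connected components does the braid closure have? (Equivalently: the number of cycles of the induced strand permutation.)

3

Derivation:
Track the strand permutation on 4 strands, starting from identity.
  step 1: s2^-1 swaps positions 2,3 -> [1 3 2 4]
  step 2: s2^-1 swaps positions 2,3 -> [1 2 3 4]
  step 3: s1^-1 swaps positions 1,2 -> [2 1 3 4]
  step 4: s3 swaps positions 3,4 -> [2 1 4 3]
  step 5: s1 swaps positions 1,2 -> [1 2 4 3]
  step 6: s3^-1 swaps positions 3,4 -> [1 2 3 4]
  step 7: s1^-1 swaps positions 1,2 -> [2 1 3 4]
  step 8: s2^-1 swaps positions 2,3 -> [2 3 1 4]
  step 9: s2^-1 swaps positions 2,3 -> [2 1 3 4]
  step 10: s3^-1 swaps positions 3,4 -> [2 1 4 3]
  step 11: s3 swaps positions 3,4 -> [2 1 3 4]
Final permutation (position -> original strand): [2 1 3 4]
Closure components = cycle count of this permutation = 3.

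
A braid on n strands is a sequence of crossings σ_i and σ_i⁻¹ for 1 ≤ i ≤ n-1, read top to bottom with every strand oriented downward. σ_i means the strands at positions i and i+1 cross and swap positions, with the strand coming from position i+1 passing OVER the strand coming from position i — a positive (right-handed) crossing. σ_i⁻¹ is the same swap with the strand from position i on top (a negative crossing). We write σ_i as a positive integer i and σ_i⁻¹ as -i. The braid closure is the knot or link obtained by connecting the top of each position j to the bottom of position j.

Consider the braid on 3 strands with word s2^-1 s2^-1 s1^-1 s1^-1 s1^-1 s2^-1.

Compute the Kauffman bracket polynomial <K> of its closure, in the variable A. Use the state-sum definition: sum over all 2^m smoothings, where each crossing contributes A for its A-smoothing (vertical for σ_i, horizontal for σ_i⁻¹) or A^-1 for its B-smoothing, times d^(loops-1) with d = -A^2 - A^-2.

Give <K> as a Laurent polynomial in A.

A^14 - 2*A^10 + A^6 - 2*A^2 + 2*A^-2 + A^-10

Derivation:
Braid: s2^-1 s2^-1 s1^-1 s1^-1 s1^-1 s2^-1 on 3 strands, 6 crossings.
Writhe w = (#positive) - (#negative) = 0 - 6 = -6.
Computing the Kauffman bracket via state sum. There are 2^6 = 64 states.
Smooth each crossing (0=||, 1=⌣⌢); contribution A^(Σ sign_k(1-2s_k)) * d^(L-1).
Tabulate the states by total A-exponent and number of loops L (A-exp: L × count):
  A^6: L=5 ×1
  A^4: L=4 ×6
  A^2: L=3 ×15
  A^0: L=2 ×18, L=4 ×2
  A^-2: L=1 ×9, L=3 ×6
  A^-4: L=2 ×6
  A^-6: L=3 ×1
Each group contributes A^e * Σ count * d^(L-1):
Powers of d = -A^2 - A^-2: d^2 = A^4 + 2 + A^-4; d^3 = -A^6 - 3*A^2 - 3*A^-2 - A^-6; d^4 = A^8 + 4*A^4 + 6 + 4*A^-4 + A^-8.
  A^6 * (d^4) = A^14 + 4*A^10 + 6*A^6 + 4*A^2 + A^-2
  A^4 * (6*d^3) = -6*A^10 - 18*A^6 - 18*A^2 - 6*A^-2
  A^2 * (15*d^2) = 15*A^6 + 30*A^2 + 15*A^-2
  A^0 * (18*d + 2*d^3) = -2*A^6 - 24*A^2 - 24*A^-2 - 2*A^-6
  A^-2 * (9 + 6*d^2) = 6*A^2 + 21*A^-2 + 6*A^-6
  A^-4 * (6*d) = -6*A^-2 - 6*A^-6
  A^-6 * (d^2) = A^-2 + 2*A^-6 + A^-10
Summing the groups: <K> = A^14 - 2*A^10 + A^6 - 2*A^2 + 2*A^-2 + A^-10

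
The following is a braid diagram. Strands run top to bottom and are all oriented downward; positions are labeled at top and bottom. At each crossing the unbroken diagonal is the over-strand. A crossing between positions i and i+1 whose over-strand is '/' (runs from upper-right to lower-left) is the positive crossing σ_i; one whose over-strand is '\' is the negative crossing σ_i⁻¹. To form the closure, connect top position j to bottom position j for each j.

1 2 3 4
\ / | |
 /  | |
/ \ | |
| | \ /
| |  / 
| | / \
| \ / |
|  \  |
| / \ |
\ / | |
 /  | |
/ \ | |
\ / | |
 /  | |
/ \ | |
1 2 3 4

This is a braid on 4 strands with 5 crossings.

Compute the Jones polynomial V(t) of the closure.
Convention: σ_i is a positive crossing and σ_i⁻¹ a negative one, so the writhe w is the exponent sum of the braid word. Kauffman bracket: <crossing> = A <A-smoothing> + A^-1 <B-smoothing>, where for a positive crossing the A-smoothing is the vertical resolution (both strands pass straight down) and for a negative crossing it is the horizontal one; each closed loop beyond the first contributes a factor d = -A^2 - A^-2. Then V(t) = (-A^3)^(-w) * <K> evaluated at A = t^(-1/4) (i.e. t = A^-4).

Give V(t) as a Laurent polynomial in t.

-t^4 + t^3 + t

Derivation:
Reading the diagram top to bottom ('/'-over between positions i,i+1 = s_i, '\'-over = s_i^-1): braid word = s1 s3 s2^-1 s1 s1.
Braid: s1 s3 s2^-1 s1 s1 on 4 strands, 5 crossings.
Writhe w = (#positive) - (#negative) = 4 - 1 = 3.
Enumerate smoothing states for the bracket polynomial. There are 2^5 = 32 states.
Each crossing splits two ways (0=vertical, 1=horizontal). The state's weight is A^(#A-smoothings - #B-smoothings) * d^(loops - 1).
  state 00000: A-exp=+3, loops=4, term = A^3 * d^3
  state 00001: A-exp=+1, loops=3, term = A^1 * d^2
  state 00010: A-exp=+1, loops=3, term = A^1 * d^2
  state 00011: A-exp=-1, loops=4, term = A^-1 * d^3
  state 00100: A-exp=+5, loops=3, term = A^5 * d^2
  state 00101: A-exp=+3, loops=2, term = A^3 * d^1
  state 00110: A-exp=+3, loops=2, term = A^3 * d^1
  state 00111: A-exp=+1, loops=3, term = A^1 * d^2
  state 01000: A-exp=+1, loops=3, term = A^1 * d^2
  state 01001: A-exp=-1, loops=2, term = A^-1 * d^1
  state 01010: A-exp=-1, loops=2, term = A^-1 * d^1
  state 01011: A-exp=-3, loops=3, term = A^-3 * d^2
  state 01100: A-exp=+3, loops=2, term = A^3 * d^1
  state 01101: A-exp=+1, loops=1, term = A^1 * d^0
  state 01110: A-exp=+1, loops=1, term = A^1 * d^0
  state 01111: A-exp=-1, loops=2, term = A^-1 * d^1
  state 10000: A-exp=+1, loops=3, term = A^1 * d^2
  state 10001: A-exp=-1, loops=4, term = A^-1 * d^3
  state 10010: A-exp=-1, loops=4, term = A^-1 * d^3
  state 10011: A-exp=-3, loops=5, term = A^-3 * d^4
  state 10100: A-exp=+3, loops=2, term = A^3 * d^1
  state 10101: A-exp=+1, loops=3, term = A^1 * d^2
  state 10110: A-exp=+1, loops=3, term = A^1 * d^2
  state 10111: A-exp=-1, loops=4, term = A^-1 * d^3
  state 11000: A-exp=-1, loops=2, term = A^-1 * d^1
  state 11001: A-exp=-3, loops=3, term = A^-3 * d^2
  state 11010: A-exp=-3, loops=3, term = A^-3 * d^2
  state 11011: A-exp=-5, loops=4, term = A^-5 * d^3
  state 11100: A-exp=+1, loops=1, term = A^1 * d^0
  state 11101: A-exp=-1, loops=2, term = A^-1 * d^1
  state 11110: A-exp=-1, loops=2, term = A^-1 * d^1
  state 11111: A-exp=-3, loops=3, term = A^-3 * d^2
Collect the terms by A-exponent (count of states per loop number):
Powers of d = -A^2 - A^-2: d^2 = A^4 + 2 + A^-4; d^3 = -A^6 - 3*A^2 - 3*A^-2 - A^-6; d^4 = A^8 + 4*A^4 + 6 + 4*A^-4 + A^-8.
  A^5 * (d^2) = A^9 + 2*A^5 + A
  A^3 * (4*d + d^3) = -A^9 - 7*A^5 - 7*A - A^-3
  A^1 * (3 + 7*d^2) = 7*A^5 + 17*A + 7*A^-3
  A^-1 * (6*d + 4*d^3) = -4*A^5 - 18*A - 18*A^-3 - 4*A^-7
  A^-3 * (4*d^2 + d^4) = A^5 + 8*A + 14*A^-3 + 8*A^-7 + A^-11
  A^-5 * (d^3) = -A - 3*A^-3 - 3*A^-7 - A^-11
Summing the groups: <K> = -A^5 - A^-3 + A^-7
Normalise by the writhe: (-A^3)^(-w) = (-A^3)^(-3) = -A^-9, so f(A) = -A^-9 * <K> = A^-4 + A^-12 - A^-16.
Substitute A = t^(-1/4), i.e. A^e → t^(-e/4): V(t) = -t^4 + t^3 + t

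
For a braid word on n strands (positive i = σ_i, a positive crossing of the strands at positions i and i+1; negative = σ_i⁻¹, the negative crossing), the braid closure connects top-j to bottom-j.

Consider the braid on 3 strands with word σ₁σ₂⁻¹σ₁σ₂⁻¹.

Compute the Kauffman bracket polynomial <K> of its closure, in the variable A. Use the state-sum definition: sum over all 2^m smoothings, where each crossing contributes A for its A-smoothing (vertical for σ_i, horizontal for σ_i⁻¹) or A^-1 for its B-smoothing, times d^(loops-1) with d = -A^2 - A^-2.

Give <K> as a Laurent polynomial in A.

Braid: s1 s2^-1 s1 s2^-1 on 3 strands, 4 crossings.
Writhe w = (#positive) - (#negative) = 2 - 2 = 0.
Enumerate smoothing states for the bracket polynomial. There are 2^4 = 16 states.
Each crossing splits two ways (0=vertical, 1=horizontal). The state's weight is A^(#A-smoothings - #B-smoothings) * d^(loops - 1).
  state 0000: A-exp=+0, loops=3, term = A^0 * d^2
  state 0001: A-exp=+2, loops=2, term = A^2 * d^1
  state 0010: A-exp=-2, loops=2, term = A^-2 * d^1
  state 0011: A-exp=+0, loops=1, term = A^0 * d^0
  state 0100: A-exp=+2, loops=2, term = A^2 * d^1
  state 0101: A-exp=+4, loops=3, term = A^4 * d^2
  state 0110: A-exp=+0, loops=1, term = A^0 * d^0
  state 0111: A-exp=+2, loops=2, term = A^2 * d^1
  state 1000: A-exp=-2, loops=2, term = A^-2 * d^1
  state 1001: A-exp=+0, loops=1, term = A^0 * d^0
  state 1010: A-exp=-4, loops=3, term = A^-4 * d^2
  state 1011: A-exp=-2, loops=2, term = A^-2 * d^1
  state 1100: A-exp=+0, loops=1, term = A^0 * d^0
  state 1101: A-exp=+2, loops=2, term = A^2 * d^1
  state 1110: A-exp=-2, loops=2, term = A^-2 * d^1
  state 1111: A-exp=+0, loops=1, term = A^0 * d^0
Collect the terms by A-exponent (count of states per loop number):
Powers of d = -A^2 - A^-2: d^2 = A^4 + 2 + A^-4.
  A^4 * (d^2) = A^8 + 2*A^4 + 1
  A^2 * (4*d) = -4*A^4 - 4
  A^0 * (5 + d^2) = A^4 + 7 + A^-4
  A^-2 * (4*d) = -4 - 4*A^-4
  A^-4 * (d^2) = 1 + 2*A^-4 + A^-8
Summing the groups: <K> = A^8 - A^4 + 1 - A^-4 + A^-8

Answer: A^8 - A^4 + 1 - A^-4 + A^-8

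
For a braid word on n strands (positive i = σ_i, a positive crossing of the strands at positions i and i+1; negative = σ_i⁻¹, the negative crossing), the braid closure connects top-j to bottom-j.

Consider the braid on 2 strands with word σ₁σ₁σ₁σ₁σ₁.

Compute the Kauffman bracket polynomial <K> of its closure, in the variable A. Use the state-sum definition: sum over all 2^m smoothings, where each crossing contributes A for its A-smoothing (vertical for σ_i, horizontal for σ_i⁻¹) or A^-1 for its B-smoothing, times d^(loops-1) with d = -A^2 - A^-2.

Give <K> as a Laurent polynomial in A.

-A^7 - A^-1 + A^-5 - A^-9 + A^-13

Derivation:
Braid: s1 s1 s1 s1 s1 on 2 strands, 5 crossings.
Writhe w = (#positive) - (#negative) = 5 - 0 = 5.
Computing the Kauffman bracket via state sum. There are 2^5 = 32 states.
For each crossing: s=0 is the vertical smoothing, s=1 horizontal. Crossing k contributes A^(sign_k * (1 - 2*s_k)); loop factor d = -A^2 - A^-2.
  state 00000: A-exp=+5, loops=2, term = A^5 * d^1
  state 00001: A-exp=+3, loops=1, term = A^3 * d^0
  state 00010: A-exp=+3, loops=1, term = A^3 * d^0
  state 00011: A-exp=+1, loops=2, term = A^1 * d^1
  state 00100: A-exp=+3, loops=1, term = A^3 * d^0
  state 00101: A-exp=+1, loops=2, term = A^1 * d^1
  state 00110: A-exp=+1, loops=2, term = A^1 * d^1
  state 00111: A-exp=-1, loops=3, term = A^-1 * d^2
  state 01000: A-exp=+3, loops=1, term = A^3 * d^0
  state 01001: A-exp=+1, loops=2, term = A^1 * d^1
  state 01010: A-exp=+1, loops=2, term = A^1 * d^1
  state 01011: A-exp=-1, loops=3, term = A^-1 * d^2
  state 01100: A-exp=+1, loops=2, term = A^1 * d^1
  state 01101: A-exp=-1, loops=3, term = A^-1 * d^2
  state 01110: A-exp=-1, loops=3, term = A^-1 * d^2
  state 01111: A-exp=-3, loops=4, term = A^-3 * d^3
  state 10000: A-exp=+3, loops=1, term = A^3 * d^0
  state 10001: A-exp=+1, loops=2, term = A^1 * d^1
  state 10010: A-exp=+1, loops=2, term = A^1 * d^1
  state 10011: A-exp=-1, loops=3, term = A^-1 * d^2
  state 10100: A-exp=+1, loops=2, term = A^1 * d^1
  state 10101: A-exp=-1, loops=3, term = A^-1 * d^2
  state 10110: A-exp=-1, loops=3, term = A^-1 * d^2
  state 10111: A-exp=-3, loops=4, term = A^-3 * d^3
  state 11000: A-exp=+1, loops=2, term = A^1 * d^1
  state 11001: A-exp=-1, loops=3, term = A^-1 * d^2
  state 11010: A-exp=-1, loops=3, term = A^-1 * d^2
  state 11011: A-exp=-3, loops=4, term = A^-3 * d^3
  state 11100: A-exp=-1, loops=3, term = A^-1 * d^2
  state 11101: A-exp=-3, loops=4, term = A^-3 * d^3
  state 11110: A-exp=-3, loops=4, term = A^-3 * d^3
  state 11111: A-exp=-5, loops=5, term = A^-5 * d^4
Collect the terms by A-exponent (count of states per loop number):
Powers of d = -A^2 - A^-2: d^2 = A^4 + 2 + A^-4; d^3 = -A^6 - 3*A^2 - 3*A^-2 - A^-6; d^4 = A^8 + 4*A^4 + 6 + 4*A^-4 + A^-8.
  A^5 * (d) = -A^7 - A^3
  A^3 * (5) = 5*A^3
  A^1 * (10*d) = -10*A^3 - 10*A^-1
  A^-1 * (10*d^2) = 10*A^3 + 20*A^-1 + 10*A^-5
  A^-3 * (5*d^3) = -5*A^3 - 15*A^-1 - 15*A^-5 - 5*A^-9
  A^-5 * (d^4) = A^3 + 4*A^-1 + 6*A^-5 + 4*A^-9 + A^-13
Summing the groups: <K> = -A^7 - A^-1 + A^-5 - A^-9 + A^-13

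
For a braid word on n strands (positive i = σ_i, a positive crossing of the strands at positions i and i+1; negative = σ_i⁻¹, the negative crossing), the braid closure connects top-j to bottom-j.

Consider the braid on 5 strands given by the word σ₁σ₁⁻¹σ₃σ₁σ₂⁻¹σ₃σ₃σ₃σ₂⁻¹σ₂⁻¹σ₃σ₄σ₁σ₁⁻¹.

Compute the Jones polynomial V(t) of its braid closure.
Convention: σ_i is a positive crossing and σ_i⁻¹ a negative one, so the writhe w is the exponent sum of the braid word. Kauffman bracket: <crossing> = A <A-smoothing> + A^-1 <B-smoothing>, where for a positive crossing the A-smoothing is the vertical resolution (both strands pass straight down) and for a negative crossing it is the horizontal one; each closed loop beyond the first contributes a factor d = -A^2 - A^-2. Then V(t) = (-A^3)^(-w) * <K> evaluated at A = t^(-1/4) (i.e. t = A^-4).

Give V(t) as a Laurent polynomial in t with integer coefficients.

The presented braid s1 s1^-1 s3 s1 s2^-1 s3 s3 s3 s2^-1 s2^-1 s3 s4 s1 s1^-1 on 5 strands reduces by inverse Markov moves (closure unchanged at each step):
  Deconjugate: the word is γ·β·γ⁻¹ with γ = s1 s1^-1 (prefix) and γ⁻¹ = s1 s1^-1 (suffix); strip both.
  Destabilize: the word has the form β·s4 where s4 occurs only as the final letter (β ∈ B_4); drop it and the last strand → 4 strands.
Reduced to β = s3 s1 s2^-1 s3 s3 s3 s2^-1 s2^-1 s3 on 4 strands, 9 crossings.
Compute on β:
Braid: s3 s1 s2^-1 s3 s3 s3 s2^-1 s2^-1 s3 on 4 strands, 9 crossings.
Writhe w = (#positive) - (#negative) = 6 - 3 = 3.
Enumerate smoothing states for the bracket polynomial. There are 2^9 = 512 states.
For each crossing: s=0 is the vertical smoothing, s=1 horizontal. Crossing k contributes A^(sign_k * (1 - 2*s_k)); loop factor d = -A^2 - A^-2.
Tabulate the states by total A-exponent and number of loops L (A-exp: L × count):
  A^9: L=5 ×1
  A^7: L=4 ×9
  A^5: L=3 ×32, L=5 ×4
  A^3: L=2 ×51, L=4 ×32, L=6 ×1
  A^1: L=1 ×27, L=3 ×81, L=5 ×18
  A^-1: L=2 ×53, L=4 ×67, L=6 ×6
  A^-3: L=3 ×50, L=5 ×33, L=7 ×1
  A^-5: L=4 ×27, L=6 ×9
  A^-7: L=5 ×8, L=7 ×1
  A^-9: L=6 ×1
Each group contributes A^e * Σ count * d^(L-1):
Powers of d = -A^2 - A^-2: d^2 = A^4 + 2 + A^-4; d^3 = -A^6 - 3*A^2 - 3*A^-2 - A^-6; d^4 = A^8 + 4*A^4 + 6 + 4*A^-4 + A^-8; d^5 = -A^10 - 5*A^6 - 10*A^2 - 10*A^-2 - 5*A^-6 - A^-10; d^6 = A^12 + 6*A^8 + 15*A^4 + 20 + 15*A^-4 + 6*A^-8 + A^-12.
  A^9 * (d^4) = A^17 + 4*A^13 + 6*A^9 + 4*A^5 + A
  A^7 * (9*d^3) = -9*A^13 - 27*A^9 - 27*A^5 - 9*A
  A^5 * (32*d^2 + 4*d^4) = 4*A^13 + 48*A^9 + 88*A^5 + 48*A + 4*A^-3
  A^3 * (51*d + 32*d^3 + d^5) = -A^13 - 37*A^9 - 157*A^5 - 157*A - 37*A^-3 - A^-7
  A^1 * (27 + 81*d^2 + 18*d^4) = 18*A^9 + 153*A^5 + 297*A + 153*A^-3 + 18*A^-7
  A^-1 * (53*d + 67*d^3 + 6*d^5) = -6*A^9 - 97*A^5 - 314*A - 314*A^-3 - 97*A^-7 - 6*A^-11
  A^-3 * (50*d^2 + 33*d^4 + d^6) = A^9 + 39*A^5 + 197*A + 318*A^-3 + 197*A^-7 + 39*A^-11 + A^-15
  A^-5 * (27*d^3 + 9*d^5) = -9*A^5 - 72*A - 171*A^-3 - 171*A^-7 - 72*A^-11 - 9*A^-15
  A^-7 * (8*d^4 + d^6) = A^5 + 14*A + 47*A^-3 + 68*A^-7 + 47*A^-11 + 14*A^-15 + A^-19
  A^-9 * (d^5) = -A - 5*A^-3 - 10*A^-7 - 10*A^-11 - 5*A^-15 - A^-19
Summing the groups: <K> = A^17 - 2*A^13 + 3*A^9 - 5*A^5 + 4*A - 5*A^-3 + 4*A^-7 - 2*A^-11 + A^-15
Normalise by the writhe: (-A^3)^(-w) = (-A^3)^(-3) = -A^-9, so f(A) = -A^-9 * <K> = -A^8 + 2*A^4 - 3 + 5*A^-4 - 4*A^-8 + 5*A^-12 - 4*A^-16 + 2*A^-20 - A^-24.
Substitute A = t^(-1/4), i.e. A^e → t^(-e/4): V(t) = -t^6 + 2*t^5 - 4*t^4 + 5*t^3 - 4*t^2 + 5*t - 3 + 2*t^-1 - t^-2

Answer: -t^6 + 2*t^5 - 4*t^4 + 5*t^3 - 4*t^2 + 5*t - 3 + 2*t^-1 - t^-2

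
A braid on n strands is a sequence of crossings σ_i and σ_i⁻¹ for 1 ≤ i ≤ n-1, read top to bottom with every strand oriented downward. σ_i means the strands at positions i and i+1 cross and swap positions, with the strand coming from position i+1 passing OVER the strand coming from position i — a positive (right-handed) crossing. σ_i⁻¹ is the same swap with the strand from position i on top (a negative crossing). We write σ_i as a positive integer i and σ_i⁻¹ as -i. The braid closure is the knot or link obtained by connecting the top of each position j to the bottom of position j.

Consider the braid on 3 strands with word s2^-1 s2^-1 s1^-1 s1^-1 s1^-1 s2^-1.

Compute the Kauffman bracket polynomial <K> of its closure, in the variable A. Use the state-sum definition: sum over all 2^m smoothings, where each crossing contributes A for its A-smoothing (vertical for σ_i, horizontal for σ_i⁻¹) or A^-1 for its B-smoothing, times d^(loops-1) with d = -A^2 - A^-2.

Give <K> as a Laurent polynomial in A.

A^14 - 2*A^10 + A^6 - 2*A^2 + 2*A^-2 + A^-10

Derivation:
Braid: s2^-1 s2^-1 s1^-1 s1^-1 s1^-1 s2^-1 on 3 strands, 6 crossings.
Writhe w = (#positive) - (#negative) = 0 - 6 = -6.
Computing the Kauffman bracket via state sum. There are 2^6 = 64 states.
Smooth each crossing (0=||, 1=⌣⌢); contribution A^(Σ sign_k(1-2s_k)) * d^(L-1).
Tabulate the states by total A-exponent and number of loops L (A-exp: L × count):
  A^6: L=5 ×1
  A^4: L=4 ×6
  A^2: L=3 ×15
  A^0: L=2 ×18, L=4 ×2
  A^-2: L=1 ×9, L=3 ×6
  A^-4: L=2 ×6
  A^-6: L=3 ×1
Each group contributes A^e * Σ count * d^(L-1):
Powers of d = -A^2 - A^-2: d^2 = A^4 + 2 + A^-4; d^3 = -A^6 - 3*A^2 - 3*A^-2 - A^-6; d^4 = A^8 + 4*A^4 + 6 + 4*A^-4 + A^-8.
  A^6 * (d^4) = A^14 + 4*A^10 + 6*A^6 + 4*A^2 + A^-2
  A^4 * (6*d^3) = -6*A^10 - 18*A^6 - 18*A^2 - 6*A^-2
  A^2 * (15*d^2) = 15*A^6 + 30*A^2 + 15*A^-2
  A^0 * (18*d + 2*d^3) = -2*A^6 - 24*A^2 - 24*A^-2 - 2*A^-6
  A^-2 * (9 + 6*d^2) = 6*A^2 + 21*A^-2 + 6*A^-6
  A^-4 * (6*d) = -6*A^-2 - 6*A^-6
  A^-6 * (d^2) = A^-2 + 2*A^-6 + A^-10
Summing the groups: <K> = A^14 - 2*A^10 + A^6 - 2*A^2 + 2*A^-2 + A^-10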